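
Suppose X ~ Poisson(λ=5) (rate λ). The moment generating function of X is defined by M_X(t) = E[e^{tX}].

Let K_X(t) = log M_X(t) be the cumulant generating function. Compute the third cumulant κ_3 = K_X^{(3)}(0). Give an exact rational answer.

κ_3 = K^(3)(0) = 5

M_X(t) = e^(5*e^(t) - 5)
K_X(t) = log M_X(t) = 5*e^(t) - 5
K^(3)(t) = 5*e^(t)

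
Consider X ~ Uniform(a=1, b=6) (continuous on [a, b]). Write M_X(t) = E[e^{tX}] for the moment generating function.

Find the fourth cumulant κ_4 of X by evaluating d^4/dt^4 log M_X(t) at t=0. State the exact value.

κ_4 = K′′′′(0) = -125/24

M_X(t) = (e^(6*t) - e^(t))/(5*t)
K_X(t) = log M_X(t) = -log(t) + log(e^(6*t) - e^(t)) - log(5)
K′(t) = (6*t*e^(5*t) - t - e^(5*t) + 1)/(t*e^(5*t) - t)
K′′(t) = (-25*t^2*e^(5*t) + e^(10*t) - 2*e^(5*t) + 1)/(t^2*e^(10*t) - 2*t^2*e^(5*t) + t^2)
K′′′(t) = (125*t^3*e^(10*t) + 125*t^3*e^(5*t) - 2*e^(15*t) + 6*e^(10*t) - 6*e^(5*t) + 2)/(t^3*e^(15*t) - 3*t^3*e^(10*t) + 3*t^3*e^(5*t) - t^3)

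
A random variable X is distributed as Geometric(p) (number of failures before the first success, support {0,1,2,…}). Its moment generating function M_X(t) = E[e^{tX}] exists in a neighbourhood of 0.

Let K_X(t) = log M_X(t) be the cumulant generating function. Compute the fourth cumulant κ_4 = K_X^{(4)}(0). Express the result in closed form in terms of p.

κ_4 = K′′′′(0) = (-p^3 + 7*p^2 - 12*p + 6)/p^4

M_X(t) = p/(-(1 - p)*e^(t) + 1)
K_X(t) = log M_X(t) = log(p) - log(-(1 - p)*e^(t) + 1)
K′(t) = (-p*e^(t) + e^(t))/(p*e^(t) - e^(t) + 1)
K′′(t) = (-p*e^(t) + e^(t))/(p^2*e^(2*t) - 2*p*e^(2*t) + 2*p*e^(t) + e^(2*t) - 2*e^(t) + 1)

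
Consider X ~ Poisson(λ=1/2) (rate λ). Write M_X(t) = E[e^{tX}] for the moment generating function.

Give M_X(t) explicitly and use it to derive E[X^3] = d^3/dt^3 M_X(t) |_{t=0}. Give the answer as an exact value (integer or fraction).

E[X^3] = M′′′(0) = 11/8

M_X(t) = e^(e^(t)/2 - 1/2)
M′(t) = e^(-1/2)*e^(t)*e^(e^(t)/2)/2
M′′(t) = (e^(2*t)*e^(e^(t)/2) + 2*e^(t)*e^(e^(t)/2))*e^(-1/2)/4
M′′′(t) = (e^(3*t)*e^(e^(t)/2) + 6*e^(2*t)*e^(e^(t)/2) + 4*e^(t)*e^(e^(t)/2))*e^(-1/2)/8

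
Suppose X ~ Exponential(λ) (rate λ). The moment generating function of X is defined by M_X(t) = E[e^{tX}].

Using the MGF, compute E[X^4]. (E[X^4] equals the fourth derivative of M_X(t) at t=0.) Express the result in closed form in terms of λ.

E[X^4] = M^(4)(0) = 24/λ^4

M_X(t) = λ/(λ - t)
M^(4)(t) = -24*λ/(-λ^5 + 5*λ^4*t - 10*λ^3*t^2 + 10*λ^2*t^3 - 5*λ*t^4 + t^5)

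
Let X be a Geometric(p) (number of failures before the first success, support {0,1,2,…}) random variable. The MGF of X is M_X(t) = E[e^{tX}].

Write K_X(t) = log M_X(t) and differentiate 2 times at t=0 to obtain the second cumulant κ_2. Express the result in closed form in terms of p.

κ_2 = d^2K/dt^2 |_{t=0} = (1 - p)/p^2

M_X(t) = p/(-(1 - p)*e^(t) + 1)
K_X(t) = log M_X(t) = log(p) - log(-(1 - p)*e^(t) + 1)
dK/dt = (-p*e^(t) + e^(t))/(p*e^(t) - e^(t) + 1)
d^2K/dt^2 = (-p*e^(t) + e^(t))/(p^2*e^(2*t) - 2*p*e^(2*t) + 2*p*e^(t) + e^(2*t) - 2*e^(t) + 1)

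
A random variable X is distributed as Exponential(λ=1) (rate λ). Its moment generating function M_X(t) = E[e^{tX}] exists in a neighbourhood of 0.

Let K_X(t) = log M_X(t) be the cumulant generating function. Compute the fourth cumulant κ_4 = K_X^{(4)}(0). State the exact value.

M_X(t) = 1/(1 - t)
K_X(t) = log M_X(t) = -log(1 - t)
dK/dt = -1/(t - 1)
d^2K/dt^2 = 1/(t^2 - 2*t + 1)
d^3K/dt^3 = -2/(t^3 - 3*t^2 + 3*t - 1)
d^4K/dt^4 = 6/(t^4 - 4*t^3 + 6*t^2 - 4*t + 1)

κ_4 = d^4K/dt^4 |_{t=0} = 6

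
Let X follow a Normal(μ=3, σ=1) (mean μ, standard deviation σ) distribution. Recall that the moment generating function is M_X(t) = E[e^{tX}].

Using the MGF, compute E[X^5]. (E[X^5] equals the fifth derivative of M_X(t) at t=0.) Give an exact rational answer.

M_X(t) = e^(t^2/2 + 3*t)
M^(5)(t) = t^5*e^(3*t)*e^(t^2/2) + 15*t^4*e^(3*t)*e^(t^2/2) + 100*t^3*e^(3*t)*e^(t^2/2) + 360*t^2*e^(3*t)*e^(t^2/2) + 690*t*e^(3*t)*e^(t^2/2) + 558*e^(3*t)*e^(t^2/2)

E[X^5] = M^(5)(0) = 558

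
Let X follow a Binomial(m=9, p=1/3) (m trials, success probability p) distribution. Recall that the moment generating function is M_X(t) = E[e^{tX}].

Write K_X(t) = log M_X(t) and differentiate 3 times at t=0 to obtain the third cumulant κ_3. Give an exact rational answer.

κ_3 = d^3K/dt^3 |_{t=0} = 2/3

M_X(t) = (e^(t)/3 + 2/3)^9
K_X(t) = log M_X(t) = 9*log(e^(t)/3 + 2/3)
dK/dt = 9*e^(t)/(e^(t) + 2)
d^2K/dt^2 = 18*e^(t)/(e^(2*t) + 4*e^(t) + 4)
d^3K/dt^3 = (-18*e^(2*t) + 36*e^(t))/(e^(3*t) + 6*e^(2*t) + 12*e^(t) + 8)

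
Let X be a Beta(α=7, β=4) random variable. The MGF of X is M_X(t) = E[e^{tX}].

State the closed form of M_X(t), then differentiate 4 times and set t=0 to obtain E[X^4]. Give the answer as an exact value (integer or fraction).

E[X^4] = d^4M/dt^4 |_{t=0} = 30/143

M_X(t) = ₁F₁(7; 11; t)
dM/dt = 7*₁F₁(8; 12; t)/11
d^2M/dt^2 = 14*₁F₁(9; 13; t)/33
d^3M/dt^3 = 42*₁F₁(10; 14; t)/143
d^4M/dt^4 = 30*₁F₁(11; 15; t)/143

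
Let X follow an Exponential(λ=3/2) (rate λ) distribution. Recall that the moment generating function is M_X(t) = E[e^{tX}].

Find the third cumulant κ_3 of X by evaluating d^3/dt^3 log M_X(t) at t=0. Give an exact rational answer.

κ_3 = d^3K/dt^3 |_{t=0} = 16/27

M_X(t) = 3/(2*(3/2 - t))
K_X(t) = log M_X(t) = -log(3/2 - t) - log(2) + log(3)
dK/dt = -2/(2*t - 3)
d^2K/dt^2 = 4/(4*t^2 - 12*t + 9)
d^3K/dt^3 = -16/(8*t^3 - 36*t^2 + 54*t - 27)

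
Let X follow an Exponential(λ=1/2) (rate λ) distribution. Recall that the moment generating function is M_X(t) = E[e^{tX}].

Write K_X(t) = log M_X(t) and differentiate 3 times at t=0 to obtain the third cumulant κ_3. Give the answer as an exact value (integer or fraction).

M_X(t) = 1/(2*(1/2 - t))
K_X(t) = log M_X(t) = -log(1/2 - t) - log(2)
K′(t) = -2/(2*t - 1)
K′′(t) = 4/(4*t^2 - 4*t + 1)
K′′′(t) = -16/(8*t^3 - 12*t^2 + 6*t - 1)

κ_3 = K′′′(0) = 16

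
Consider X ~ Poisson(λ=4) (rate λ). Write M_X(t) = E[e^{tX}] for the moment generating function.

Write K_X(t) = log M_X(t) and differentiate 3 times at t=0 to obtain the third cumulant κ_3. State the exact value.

M_X(t) = e^(4*e^(t) - 4)
K_X(t) = log M_X(t) = 4*e^(t) - 4
K′(t) = 4*e^(t)
K′′(t) = 4*e^(t)
K′′′(t) = 4*e^(t)

κ_3 = K′′′(0) = 4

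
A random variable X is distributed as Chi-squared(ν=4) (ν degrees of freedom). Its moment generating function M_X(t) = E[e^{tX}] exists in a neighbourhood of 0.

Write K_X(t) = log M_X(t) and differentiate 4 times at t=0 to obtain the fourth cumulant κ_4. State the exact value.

M_X(t) = (1 - 2*t)^(-2)
K_X(t) = log M_X(t) = -2*log(1 - 2*t)
D^4[K](t) = 192/(16*t^4 - 32*t^3 + 24*t^2 - 8*t + 1)

κ_4 = D^4[K](0) = 192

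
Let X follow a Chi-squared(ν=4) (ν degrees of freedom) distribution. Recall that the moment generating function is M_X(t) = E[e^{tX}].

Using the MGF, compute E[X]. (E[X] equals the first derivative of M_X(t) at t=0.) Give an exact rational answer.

M_X(t) = (1 - 2*t)^(-2)
M′(t) = -4/(8*t^3 - 12*t^2 + 6*t - 1)

E[X] = M′(0) = 4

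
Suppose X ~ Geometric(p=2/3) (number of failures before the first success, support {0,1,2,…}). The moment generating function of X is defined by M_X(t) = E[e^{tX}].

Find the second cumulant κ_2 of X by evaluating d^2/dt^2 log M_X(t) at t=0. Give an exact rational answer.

M_X(t) = 2/(3*(1 - e^(t)/3))
K_X(t) = log M_X(t) = -log(1 - e^(t)/3) - log(3) + log(2)
K′(t) = -e^(t)/(e^(t) - 3)
K′′(t) = 3*e^(t)/(e^(2*t) - 6*e^(t) + 9)

κ_2 = K′′(0) = 3/4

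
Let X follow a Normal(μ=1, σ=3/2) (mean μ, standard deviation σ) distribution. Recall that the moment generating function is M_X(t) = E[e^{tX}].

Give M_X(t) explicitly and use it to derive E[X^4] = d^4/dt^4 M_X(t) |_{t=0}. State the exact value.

M_X(t) = e^(9*t^2/8 + t)
dM/dt = 9*t*e^(t)*e^(9*t^2/8)/4 + e^(t)*e^(9*t^2/8)
d^2M/dt^2 = 81*t^2*e^(t)*e^(9*t^2/8)/16 + 9*t*e^(t)*e^(9*t^2/8)/2 + 13*e^(t)*e^(9*t^2/8)/4
d^3M/dt^3 = 729*t^3*e^(t)*e^(9*t^2/8)/64 + 243*t^2*e^(t)*e^(9*t^2/8)/16 + 351*t*e^(t)*e^(9*t^2/8)/16 + 31*e^(t)*e^(9*t^2/8)/4
d^4M/dt^4 = 6561*t^4*e^(t)*e^(9*t^2/8)/256 + 729*t^3*e^(t)*e^(9*t^2/8)/16 + 3159*t^2*e^(t)*e^(9*t^2/8)/32 + 279*t*e^(t)*e^(9*t^2/8)/4 + 475*e^(t)*e^(9*t^2/8)/16

E[X^4] = d^4M/dt^4 |_{t=0} = 475/16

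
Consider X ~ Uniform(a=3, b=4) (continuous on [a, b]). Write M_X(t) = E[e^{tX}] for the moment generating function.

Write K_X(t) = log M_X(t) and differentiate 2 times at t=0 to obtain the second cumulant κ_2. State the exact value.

M_X(t) = (e^(4*t) - e^(3*t))/t
K_X(t) = log M_X(t) = -log(t) + log(e^(4*t) - e^(3*t))
dK/dt = (4*t*e^(t) - 3*t - e^(t) + 1)/(t*e^(t) - t)
d^2K/dt^2 = (-t^2*e^(t) + e^(2*t) - 2*e^(t) + 1)/(t^2*e^(2*t) - 2*t^2*e^(t) + t^2)

κ_2 = d^2K/dt^2 |_{t=0} = 1/12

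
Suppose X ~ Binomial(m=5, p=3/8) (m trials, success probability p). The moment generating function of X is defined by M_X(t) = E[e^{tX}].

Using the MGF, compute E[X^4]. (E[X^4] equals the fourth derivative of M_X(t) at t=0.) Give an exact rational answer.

E[X^4] = M′′′′(0) = 21975/512

M_X(t) = (3*e^(t)/8 + 5/8)^5
M′(t) = 1215*e^(5*t)/32768 + 2025*e^(4*t)/8192 + 10125*e^(3*t)/16384 + 5625*e^(2*t)/8192 + 9375*e^(t)/32768
M′′(t) = 6075*e^(5*t)/32768 + 2025*e^(4*t)/2048 + 30375*e^(3*t)/16384 + 5625*e^(2*t)/4096 + 9375*e^(t)/32768
M′′′(t) = 30375*e^(5*t)/32768 + 2025*e^(4*t)/512 + 91125*e^(3*t)/16384 + 5625*e^(2*t)/2048 + 9375*e^(t)/32768
M′′′′(t) = 151875*e^(5*t)/32768 + 2025*e^(4*t)/128 + 273375*e^(3*t)/16384 + 5625*e^(2*t)/1024 + 9375*e^(t)/32768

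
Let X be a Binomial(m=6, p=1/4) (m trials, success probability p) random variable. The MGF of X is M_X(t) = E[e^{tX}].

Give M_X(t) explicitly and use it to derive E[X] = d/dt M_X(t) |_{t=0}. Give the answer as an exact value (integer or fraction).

E[X] = D[M](0) = 3/2

M_X(t) = (e^(t)/4 + 3/4)^6
D[M](t) = 3*e^(6*t)/2048 + 45*e^(5*t)/2048 + 135*e^(4*t)/1024 + 405*e^(3*t)/1024 + 1215*e^(2*t)/2048 + 729*e^(t)/2048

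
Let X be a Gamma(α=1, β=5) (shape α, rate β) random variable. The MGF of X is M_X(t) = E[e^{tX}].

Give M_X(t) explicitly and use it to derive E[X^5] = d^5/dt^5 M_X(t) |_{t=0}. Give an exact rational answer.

E[X^5] = M′′′′′(0) = 24/625

M_X(t) = 5/(5 - t)
M′(t) = 5/(t^2 - 10*t + 25)
M′′(t) = -10/(t^3 - 15*t^2 + 75*t - 125)
M′′′(t) = 30/(t^4 - 20*t^3 + 150*t^2 - 500*t + 625)
M′′′′(t) = -120/(t^5 - 25*t^4 + 250*t^3 - 1250*t^2 + 3125*t - 3125)
M′′′′′(t) = 600/(t^6 - 30*t^5 + 375*t^4 - 2500*t^3 + 9375*t^2 - 18750*t + 15625)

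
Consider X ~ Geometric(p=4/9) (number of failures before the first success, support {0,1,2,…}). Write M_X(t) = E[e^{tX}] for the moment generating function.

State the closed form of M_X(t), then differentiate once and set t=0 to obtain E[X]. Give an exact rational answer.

M_X(t) = 4/(9*(1 - 5*e^(t)/9))
dM/dt = 20*e^(t)/(25*e^(2*t) - 90*e^(t) + 81)

E[X] = dM/dt |_{t=0} = 5/4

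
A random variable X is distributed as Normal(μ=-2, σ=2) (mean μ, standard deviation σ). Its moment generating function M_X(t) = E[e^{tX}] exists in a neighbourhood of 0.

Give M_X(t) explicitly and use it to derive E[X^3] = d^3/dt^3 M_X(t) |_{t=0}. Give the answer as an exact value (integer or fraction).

M_X(t) = e^(2*t^2 - 2*t)
dM/dt = 4*t*e^(-2*t)*e^(2*t^2) - 2*e^(-2*t)*e^(2*t^2)
d^2M/dt^2 = (16*t^2*e^(2*t^2) - 16*t*e^(2*t^2) + 8*e^(2*t^2))*e^(-2*t)
d^3M/dt^3 = (64*t^3*e^(2*t^2) - 96*t^2*e^(2*t^2) + 96*t*e^(2*t^2) - 32*e^(2*t^2))*e^(-2*t)

E[X^3] = d^3M/dt^3 |_{t=0} = -32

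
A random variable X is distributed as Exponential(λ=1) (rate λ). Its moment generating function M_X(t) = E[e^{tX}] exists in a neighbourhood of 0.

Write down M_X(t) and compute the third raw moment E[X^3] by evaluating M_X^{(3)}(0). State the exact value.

E[X^3] = d^3M/dt^3 |_{t=0} = 6

M_X(t) = 1/(1 - t)
dM/dt = 1/(t^2 - 2*t + 1)
d^2M/dt^2 = -2/(t^3 - 3*t^2 + 3*t - 1)
d^3M/dt^3 = 6/(t^4 - 4*t^3 + 6*t^2 - 4*t + 1)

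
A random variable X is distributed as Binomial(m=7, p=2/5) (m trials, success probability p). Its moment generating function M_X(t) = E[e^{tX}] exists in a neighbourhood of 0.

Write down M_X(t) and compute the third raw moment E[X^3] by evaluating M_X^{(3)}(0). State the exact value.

M_X(t) = (2*e^(t)/5 + 3/5)^7
M^(3)(t) = 43904*e^(7*t)/78125 + 290304*e^(6*t)/78125 + 6048*e^(5*t)/625 + 193536*e^(4*t)/15625 + 122472*e^(3*t)/15625 + 163296*e^(2*t)/78125 + 10206*e^(t)/78125

E[X^3] = M^(3)(0) = 182/5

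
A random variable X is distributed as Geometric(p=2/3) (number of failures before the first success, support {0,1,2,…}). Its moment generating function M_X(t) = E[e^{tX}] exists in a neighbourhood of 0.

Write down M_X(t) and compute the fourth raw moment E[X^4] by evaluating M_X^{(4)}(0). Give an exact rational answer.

E[X^4] = d^4M/dt^4 |_{t=0} = 10

M_X(t) = 2/(3*(1 - e^(t)/3))
dM/dt = 2*e^(t)/(e^(2*t) - 6*e^(t) + 9)
d^2M/dt^2 = (-2*e^(2*t) - 6*e^(t))/(e^(3*t) - 9*e^(2*t) + 27*e^(t) - 27)
d^3M/dt^3 = (2*e^(3*t) + 24*e^(2*t) + 18*e^(t))/(e^(4*t) - 12*e^(3*t) + 54*e^(2*t) - 108*e^(t) + 81)
d^4M/dt^4 = (-2*e^(4*t) - 66*e^(3*t) - 198*e^(2*t) - 54*e^(t))/(e^(5*t) - 15*e^(4*t) + 90*e^(3*t) - 270*e^(2*t) + 405*e^(t) - 243)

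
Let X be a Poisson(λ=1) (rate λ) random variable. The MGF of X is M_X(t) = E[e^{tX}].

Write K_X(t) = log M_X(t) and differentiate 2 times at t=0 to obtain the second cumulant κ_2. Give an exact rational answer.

κ_2 = d^2K/dt^2 |_{t=0} = 1

M_X(t) = e^(e^(t) - 1)
K_X(t) = log M_X(t) = e^(t) - 1
dK/dt = e^(t)
d^2K/dt^2 = e^(t)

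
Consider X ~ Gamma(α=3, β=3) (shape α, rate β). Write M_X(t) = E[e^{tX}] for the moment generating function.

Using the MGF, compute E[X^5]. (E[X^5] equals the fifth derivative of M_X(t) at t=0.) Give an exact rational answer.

E[X^5] = d^5M/dt^5 |_{t=0} = 280/27

M_X(t) = 27/(3 - t)^3
dM/dt = 81/(t^4 - 12*t^3 + 54*t^2 - 108*t + 81)
d^2M/dt^2 = -324/(t^5 - 15*t^4 + 90*t^3 - 270*t^2 + 405*t - 243)
d^3M/dt^3 = 1620/(t^6 - 18*t^5 + 135*t^4 - 540*t^3 + 1215*t^2 - 1458*t + 729)
d^4M/dt^4 = -9720/(t^7 - 21*t^6 + 189*t^5 - 945*t^4 + 2835*t^3 - 5103*t^2 + 5103*t - 2187)
d^5M/dt^5 = 68040/(t^8 - 24*t^7 + 252*t^6 - 1512*t^5 + 5670*t^4 - 13608*t^3 + 20412*t^2 - 17496*t + 6561)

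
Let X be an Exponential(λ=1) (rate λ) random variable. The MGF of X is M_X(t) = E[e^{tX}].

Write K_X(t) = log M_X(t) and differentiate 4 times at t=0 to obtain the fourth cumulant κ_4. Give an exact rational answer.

M_X(t) = 1/(1 - t)
K_X(t) = log M_X(t) = -log(1 - t)
D^4[K](t) = 6/(t^4 - 4*t^3 + 6*t^2 - 4*t + 1)

κ_4 = D^4[K](0) = 6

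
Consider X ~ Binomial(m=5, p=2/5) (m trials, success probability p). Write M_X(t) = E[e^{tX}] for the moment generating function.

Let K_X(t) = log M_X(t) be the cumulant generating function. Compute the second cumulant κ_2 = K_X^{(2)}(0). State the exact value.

M_X(t) = (2*e^(t)/5 + 3/5)^5
K_X(t) = log M_X(t) = 5*log(2*e^(t)/5 + 3/5)
D^2[K](t) = 30*e^(t)/(4*e^(2*t) + 12*e^(t) + 9)

κ_2 = D^2[K](0) = 6/5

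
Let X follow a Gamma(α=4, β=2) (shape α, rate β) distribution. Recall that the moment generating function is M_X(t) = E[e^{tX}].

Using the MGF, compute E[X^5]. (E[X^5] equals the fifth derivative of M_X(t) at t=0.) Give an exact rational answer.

E[X^5] = M^(5)(0) = 210

M_X(t) = 16/(2 - t)^4
M^(5)(t) = -107520/(t^9 - 18*t^8 + 144*t^7 - 672*t^6 + 2016*t^5 - 4032*t^4 + 5376*t^3 - 4608*t^2 + 2304*t - 512)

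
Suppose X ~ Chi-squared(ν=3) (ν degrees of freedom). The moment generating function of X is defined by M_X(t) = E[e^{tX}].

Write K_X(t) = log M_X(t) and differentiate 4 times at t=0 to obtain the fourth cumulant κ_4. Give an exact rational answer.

κ_4 = D^4[K](0) = 144

M_X(t) = (1 - 2*t)^(-3/2)
K_X(t) = log M_X(t) = -3*log(1 - 2*t)/2
D^4[K](t) = 144/(16*t^4 - 32*t^3 + 24*t^2 - 8*t + 1)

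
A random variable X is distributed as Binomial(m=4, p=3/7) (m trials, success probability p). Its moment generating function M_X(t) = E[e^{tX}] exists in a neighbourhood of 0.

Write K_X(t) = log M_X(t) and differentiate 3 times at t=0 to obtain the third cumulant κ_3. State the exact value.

κ_3 = d^3K/dt^3 |_{t=0} = 48/343

M_X(t) = (3*e^(t)/7 + 4/7)^4
K_X(t) = log M_X(t) = 4*log(3*e^(t)/7 + 4/7)
dK/dt = 12*e^(t)/(3*e^(t) + 4)
d^2K/dt^2 = 48*e^(t)/(9*e^(2*t) + 24*e^(t) + 16)
d^3K/dt^3 = (-144*e^(2*t) + 192*e^(t))/(27*e^(3*t) + 108*e^(2*t) + 144*e^(t) + 64)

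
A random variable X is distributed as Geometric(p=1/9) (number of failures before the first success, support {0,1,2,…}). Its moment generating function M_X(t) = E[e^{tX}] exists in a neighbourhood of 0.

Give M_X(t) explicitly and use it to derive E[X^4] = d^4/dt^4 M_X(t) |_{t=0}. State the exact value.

M_X(t) = 1/(9*(1 - 8*e^(t)/9))
M^(4)(t) = (-4096*e^(4*t) - 50688*e^(3*t) - 57024*e^(2*t) - 5832*e^(t))/(32768*e^(5*t) - 184320*e^(4*t) + 414720*e^(3*t) - 466560*e^(2*t) + 262440*e^(t) - 59049)

E[X^4] = M^(4)(0) = 117640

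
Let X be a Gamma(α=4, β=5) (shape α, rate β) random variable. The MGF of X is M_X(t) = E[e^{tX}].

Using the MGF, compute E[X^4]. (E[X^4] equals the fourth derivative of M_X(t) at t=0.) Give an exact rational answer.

M_X(t) = 625/(5 - t)^4
D^4[M](t) = 525000/(t^8 - 40*t^7 + 700*t^6 - 7000*t^5 + 43750*t^4 - 175000*t^3 + 437500*t^2 - 625000*t + 390625)

E[X^4] = D^4[M](0) = 168/125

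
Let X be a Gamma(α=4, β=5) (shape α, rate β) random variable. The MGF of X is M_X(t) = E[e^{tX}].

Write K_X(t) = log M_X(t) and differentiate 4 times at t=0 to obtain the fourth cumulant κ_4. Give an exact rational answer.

κ_4 = K′′′′(0) = 24/625

M_X(t) = 625/(5 - t)^4
K_X(t) = log M_X(t) = -4*log(5 - t) + 4*log(5)
K′(t) = -4/(t - 5)
K′′(t) = 4/(t^2 - 10*t + 25)
K′′′(t) = -8/(t^3 - 15*t^2 + 75*t - 125)
K′′′′(t) = 24/(t^4 - 20*t^3 + 150*t^2 - 500*t + 625)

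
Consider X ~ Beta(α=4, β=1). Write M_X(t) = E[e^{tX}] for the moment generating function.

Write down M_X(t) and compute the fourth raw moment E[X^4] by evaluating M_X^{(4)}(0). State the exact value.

E[X^4] = D^4[M](0) = 1/2

M_X(t) = ₁F₁(4; 5; t)
D^4[M](t) = ₁F₁(8; 9; t)/2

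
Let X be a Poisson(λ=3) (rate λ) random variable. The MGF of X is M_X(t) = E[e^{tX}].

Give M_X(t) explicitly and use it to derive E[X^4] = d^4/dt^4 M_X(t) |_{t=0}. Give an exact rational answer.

E[X^4] = D^4[M](0) = 309

M_X(t) = e^(3*e^(t) - 3)
D^4[M](t) = (81*e^(4*t)*e^(3*e^(t)) + 162*e^(3*t)*e^(3*e^(t)) + 63*e^(2*t)*e^(3*e^(t)) + 3*e^(t)*e^(3*e^(t)))*e^(-3)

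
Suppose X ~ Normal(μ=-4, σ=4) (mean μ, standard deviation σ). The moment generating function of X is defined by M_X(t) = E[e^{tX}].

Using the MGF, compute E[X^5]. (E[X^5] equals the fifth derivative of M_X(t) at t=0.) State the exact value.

E[X^5] = M^(5)(0) = -26624

M_X(t) = e^(8*t^2 - 4*t)
M^(5)(t) = (1048576*t^5*e^(8*t^2) - 1310720*t^4*e^(8*t^2) + 1310720*t^3*e^(8*t^2) - 655360*t^2*e^(8*t^2) + 204800*t*e^(8*t^2) - 26624*e^(8*t^2))*e^(-4*t)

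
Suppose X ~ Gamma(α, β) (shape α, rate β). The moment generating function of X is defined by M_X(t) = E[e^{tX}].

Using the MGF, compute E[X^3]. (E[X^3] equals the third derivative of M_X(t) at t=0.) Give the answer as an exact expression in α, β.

E[X^3] = d^3M/dt^3 |_{t=0} = α*(α^2 + 3*α + 2)/β^3

M_X(t) = (β/(β - t))^α
dM/dt = -α*β^α*(1/(β - t))^α/(-β + t)
d^2M/dt^2 = (α^2*β^α*(1/(β - t))^α + α*β^α*(1/(β - t))^α)/(β^2 - 2*β*t + t^2)
d^3M/dt^3 = (-α^3*β^α*(1/(β - t))^α - 3*α^2*β^α*(1/(β - t))^α - 2*α*β^α*(1/(β - t))^α)/(-β^3 + 3*β^2*t - 3*β*t^2 + t^3)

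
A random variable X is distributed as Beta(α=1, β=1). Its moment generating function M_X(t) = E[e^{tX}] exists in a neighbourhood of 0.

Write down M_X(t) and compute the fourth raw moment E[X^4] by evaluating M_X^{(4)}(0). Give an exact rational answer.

M_X(t) = ₁F₁(1; 2; t)
D^4[M](t) = ₁F₁(5; 6; t)/5

E[X^4] = D^4[M](0) = 1/5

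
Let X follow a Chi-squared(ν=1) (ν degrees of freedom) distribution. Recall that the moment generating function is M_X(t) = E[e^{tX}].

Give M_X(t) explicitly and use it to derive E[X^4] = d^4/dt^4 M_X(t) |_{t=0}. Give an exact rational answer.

E[X^4] = D^4[M](0) = 105

M_X(t) = 1/√(1 - 2*t)
D^4[M](t) = 105/(16*t^4*√(1 - 2*t) - 32*t^3*√(1 - 2*t) + 24*t^2*√(1 - 2*t) - 8*t*√(1 - 2*t) + √(1 - 2*t))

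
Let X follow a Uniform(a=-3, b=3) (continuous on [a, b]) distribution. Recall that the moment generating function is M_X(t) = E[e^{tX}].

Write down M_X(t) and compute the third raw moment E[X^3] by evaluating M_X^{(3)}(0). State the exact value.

E[X^3] = d^3M/dt^3 |_{t=0} = 0

M_X(t) = (e^(3*t) - e^(-3*t))/(6*t)
dM/dt = (3*t*e^(6*t) + 3*t - e^(6*t) + 1)*e^(-3*t)/(6*t^2)
d^2M/dt^2 = (9*t^2*e^(6*t) - 9*t^2 - 6*t*e^(6*t) - 6*t + 2*e^(6*t) - 2)*e^(-3*t)/(6*t^3)
d^3M/dt^3 = (9*t^3*e^(6*t) + 9*t^3 - 9*t^2*e^(6*t) + 9*t^2 + 6*t*e^(6*t) + 6*t - 2*e^(6*t) + 2)*e^(-3*t)/(2*t^4)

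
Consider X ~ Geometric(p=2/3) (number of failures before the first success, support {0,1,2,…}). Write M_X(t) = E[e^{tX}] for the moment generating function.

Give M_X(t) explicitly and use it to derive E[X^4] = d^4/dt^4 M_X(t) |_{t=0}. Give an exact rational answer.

M_X(t) = 2/(3*(1 - e^(t)/3))
M^(4)(t) = (-2*e^(4*t) - 66*e^(3*t) - 198*e^(2*t) - 54*e^(t))/(e^(5*t) - 15*e^(4*t) + 90*e^(3*t) - 270*e^(2*t) + 405*e^(t) - 243)

E[X^4] = M^(4)(0) = 10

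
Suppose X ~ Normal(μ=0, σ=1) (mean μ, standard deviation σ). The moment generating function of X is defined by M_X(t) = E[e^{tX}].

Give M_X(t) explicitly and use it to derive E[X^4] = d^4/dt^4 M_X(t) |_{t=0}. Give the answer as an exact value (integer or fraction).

E[X^4] = d^4M/dt^4 |_{t=0} = 3

M_X(t) = e^(t^2/2)
dM/dt = t*e^(t^2/2)
d^2M/dt^2 = t^2*e^(t^2/2) + e^(t^2/2)
d^3M/dt^3 = t^3*e^(t^2/2) + 3*t*e^(t^2/2)
d^4M/dt^4 = t^4*e^(t^2/2) + 6*t^2*e^(t^2/2) + 3*e^(t^2/2)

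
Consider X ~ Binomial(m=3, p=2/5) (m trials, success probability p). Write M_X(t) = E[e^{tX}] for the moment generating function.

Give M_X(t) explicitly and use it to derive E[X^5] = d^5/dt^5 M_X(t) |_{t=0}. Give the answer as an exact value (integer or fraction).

M_X(t) = (2*e^(t)/5 + 3/5)^3
D^5[M](t) = 1944*e^(3*t)/125 + 1152*e^(2*t)/125 + 54*e^(t)/125

E[X^5] = D^5[M](0) = 126/5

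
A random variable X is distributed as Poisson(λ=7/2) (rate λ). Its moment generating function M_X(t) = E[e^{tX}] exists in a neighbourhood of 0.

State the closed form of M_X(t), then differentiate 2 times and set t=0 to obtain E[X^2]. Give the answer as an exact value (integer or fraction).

M_X(t) = e^(7*e^(t)/2 - 7/2)
M′(t) = 7*e^(-7/2)*e^(t)*e^(7*e^(t)/2)/2
M′′(t) = (49*e^(2*t)*e^(7*e^(t)/2) + 14*e^(t)*e^(7*e^(t)/2))*e^(-7/2)/4

E[X^2] = M′′(0) = 63/4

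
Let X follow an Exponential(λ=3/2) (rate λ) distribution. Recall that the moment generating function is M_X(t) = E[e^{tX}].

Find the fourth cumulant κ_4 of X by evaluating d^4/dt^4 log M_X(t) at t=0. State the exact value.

M_X(t) = 3/(2*(3/2 - t))
K_X(t) = log M_X(t) = -log(3/2 - t) - log(2) + log(3)
K′(t) = -2/(2*t - 3)
K′′(t) = 4/(4*t^2 - 12*t + 9)
K′′′(t) = -16/(8*t^3 - 36*t^2 + 54*t - 27)
K′′′′(t) = 96/(16*t^4 - 96*t^3 + 216*t^2 - 216*t + 81)

κ_4 = K′′′′(0) = 32/27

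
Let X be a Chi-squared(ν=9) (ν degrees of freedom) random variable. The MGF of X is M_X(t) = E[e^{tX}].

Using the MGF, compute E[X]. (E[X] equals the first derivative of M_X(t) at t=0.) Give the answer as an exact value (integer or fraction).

E[X] = M′(0) = 9

M_X(t) = (1 - 2*t)^(-9/2)
M′(t) = -9/(32*t^5*√(1 - 2*t) - 80*t^4*√(1 - 2*t) + 80*t^3*√(1 - 2*t) - 40*t^2*√(1 - 2*t) + 10*t*√(1 - 2*t) - √(1 - 2*t))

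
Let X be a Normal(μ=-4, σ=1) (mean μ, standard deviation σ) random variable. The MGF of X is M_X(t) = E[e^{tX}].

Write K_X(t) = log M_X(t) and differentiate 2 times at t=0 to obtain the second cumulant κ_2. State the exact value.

M_X(t) = e^(t^2/2 - 4*t)
K_X(t) = log M_X(t) = t^2/2 - 4*t
dK/dt = t - 4
d^2K/dt^2 = 1

κ_2 = d^2K/dt^2 |_{t=0} = 1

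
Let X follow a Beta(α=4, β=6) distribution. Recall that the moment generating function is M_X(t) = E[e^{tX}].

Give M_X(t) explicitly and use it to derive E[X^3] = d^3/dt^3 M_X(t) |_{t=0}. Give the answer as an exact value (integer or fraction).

E[X^3] = D^3[M](0) = 1/11

M_X(t) = ₁F₁(4; 10; t)
D^3[M](t) = ₁F₁(7; 13; t)/11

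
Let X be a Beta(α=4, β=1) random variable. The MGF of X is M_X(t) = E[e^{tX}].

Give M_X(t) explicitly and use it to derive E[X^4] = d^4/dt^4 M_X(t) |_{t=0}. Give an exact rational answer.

M_X(t) = ₁F₁(4; 5; t)
M^(4)(t) = ₁F₁(8; 9; t)/2

E[X^4] = M^(4)(0) = 1/2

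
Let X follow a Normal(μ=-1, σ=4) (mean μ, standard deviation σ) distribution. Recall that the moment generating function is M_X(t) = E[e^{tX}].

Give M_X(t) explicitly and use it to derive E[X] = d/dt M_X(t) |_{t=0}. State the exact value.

M_X(t) = e^(8*t^2 - t)
M^(1)(t) = 16*t*e^(-t)*e^(8*t^2) - e^(-t)*e^(8*t^2)

E[X] = M^(1)(0) = -1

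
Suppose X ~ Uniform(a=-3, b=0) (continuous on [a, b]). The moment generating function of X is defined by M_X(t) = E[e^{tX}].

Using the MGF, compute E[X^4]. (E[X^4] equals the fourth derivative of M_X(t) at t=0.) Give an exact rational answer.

E[X^4] = d^4M/dt^4 |_{t=0} = 81/5

M_X(t) = (1 - e^(-3*t))/(3*t)
dM/dt = (3*t - e^(3*t) + 1)*e^(-3*t)/(3*t^2)
d^2M/dt^2 = (-9*t^2 - 6*t + 2*e^(3*t) - 2)*e^(-3*t)/(3*t^3)
d^3M/dt^3 = (9*t^3 + 9*t^2 + 6*t - 2*e^(3*t) + 2)*e^(-3*t)/t^4
d^4M/dt^4 = (-27*t^4 - 36*t^3 - 36*t^2 - 24*t + 8*e^(3*t) - 8)*e^(-3*t)/t^5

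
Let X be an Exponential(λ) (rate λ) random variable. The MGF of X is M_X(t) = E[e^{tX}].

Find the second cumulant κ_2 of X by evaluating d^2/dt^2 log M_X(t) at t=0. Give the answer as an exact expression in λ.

M_X(t) = λ/(λ - t)
K_X(t) = log M_X(t) = log(λ) - log(λ - t)
dK/dt = -1/(-λ + t)
d^2K/dt^2 = 1/(λ^2 - 2*λ*t + t^2)

κ_2 = d^2K/dt^2 |_{t=0} = λ^(-2)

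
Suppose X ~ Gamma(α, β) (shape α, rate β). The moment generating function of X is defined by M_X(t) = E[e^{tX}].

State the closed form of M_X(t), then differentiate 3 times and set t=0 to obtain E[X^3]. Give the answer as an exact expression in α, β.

M_X(t) = (β/(β - t))^α
dM/dt = -α*β^α*(1/(β - t))^α/(-β + t)
d^2M/dt^2 = (α^2*β^α*(1/(β - t))^α + α*β^α*(1/(β - t))^α)/(β^2 - 2*β*t + t^2)
d^3M/dt^3 = (-α^3*β^α*(1/(β - t))^α - 3*α^2*β^α*(1/(β - t))^α - 2*α*β^α*(1/(β - t))^α)/(-β^3 + 3*β^2*t - 3*β*t^2 + t^3)

E[X^3] = d^3M/dt^3 |_{t=0} = α*(α^2 + 3*α + 2)/β^3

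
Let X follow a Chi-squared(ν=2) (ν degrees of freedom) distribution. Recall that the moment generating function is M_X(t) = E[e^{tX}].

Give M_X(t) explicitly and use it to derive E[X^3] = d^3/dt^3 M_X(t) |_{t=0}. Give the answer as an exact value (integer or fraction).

E[X^3] = M′′′(0) = 48

M_X(t) = 1/(1 - 2*t)
M′(t) = 2/(4*t^2 - 4*t + 1)
M′′(t) = -8/(8*t^3 - 12*t^2 + 6*t - 1)
M′′′(t) = 48/(16*t^4 - 32*t^3 + 24*t^2 - 8*t + 1)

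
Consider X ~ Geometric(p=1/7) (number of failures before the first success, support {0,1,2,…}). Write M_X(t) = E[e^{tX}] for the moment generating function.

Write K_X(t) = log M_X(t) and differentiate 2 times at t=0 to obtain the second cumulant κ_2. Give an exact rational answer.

κ_2 = K^(2)(0) = 42

M_X(t) = 1/(7*(1 - 6*e^(t)/7))
K_X(t) = log M_X(t) = -log(1 - 6*e^(t)/7) - log(7)
K^(2)(t) = 42*e^(t)/(36*e^(2*t) - 84*e^(t) + 49)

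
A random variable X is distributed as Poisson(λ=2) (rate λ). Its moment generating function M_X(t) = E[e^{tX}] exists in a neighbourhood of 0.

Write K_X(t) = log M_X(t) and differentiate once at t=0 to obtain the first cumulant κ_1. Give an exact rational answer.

κ_1 = D[K](0) = 2

M_X(t) = e^(2*e^(t) - 2)
K_X(t) = log M_X(t) = 2*e^(t) - 2
D[K](t) = 2*e^(t)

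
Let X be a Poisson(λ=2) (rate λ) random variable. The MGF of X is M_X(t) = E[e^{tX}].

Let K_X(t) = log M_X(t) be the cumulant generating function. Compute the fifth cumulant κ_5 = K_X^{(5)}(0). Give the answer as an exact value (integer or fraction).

M_X(t) = e^(2*e^(t) - 2)
K_X(t) = log M_X(t) = 2*e^(t) - 2
D^5[K](t) = 2*e^(t)

κ_5 = D^5[K](0) = 2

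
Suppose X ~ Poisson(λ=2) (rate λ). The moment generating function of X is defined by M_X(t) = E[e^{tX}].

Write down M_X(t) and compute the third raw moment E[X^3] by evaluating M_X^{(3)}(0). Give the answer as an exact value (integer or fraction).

E[X^3] = M^(3)(0) = 22

M_X(t) = e^(2*e^(t) - 2)
M^(3)(t) = (8*e^(3*t)*e^(2*e^(t)) + 12*e^(2*t)*e^(2*e^(t)) + 2*e^(t)*e^(2*e^(t)))*e^(-2)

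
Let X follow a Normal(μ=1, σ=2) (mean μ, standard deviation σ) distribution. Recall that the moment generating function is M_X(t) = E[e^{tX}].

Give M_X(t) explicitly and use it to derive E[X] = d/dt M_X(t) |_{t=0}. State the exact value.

E[X] = D[M](0) = 1

M_X(t) = e^(2*t^2 + t)
D[M](t) = 4*t*e^(t)*e^(2*t^2) + e^(t)*e^(2*t^2)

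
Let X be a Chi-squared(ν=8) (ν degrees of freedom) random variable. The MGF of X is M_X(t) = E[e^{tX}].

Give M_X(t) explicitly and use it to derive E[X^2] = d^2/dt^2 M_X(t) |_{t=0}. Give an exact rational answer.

E[X^2] = D^2[M](0) = 80

M_X(t) = (1 - 2*t)^(-4)
D^2[M](t) = 80/(64*t^6 - 192*t^5 + 240*t^4 - 160*t^3 + 60*t^2 - 12*t + 1)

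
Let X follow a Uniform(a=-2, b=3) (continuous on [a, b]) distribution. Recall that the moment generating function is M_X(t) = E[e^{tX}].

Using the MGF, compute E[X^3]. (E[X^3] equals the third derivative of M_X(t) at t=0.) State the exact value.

M_X(t) = (e^(3*t) - e^(-2*t))/(5*t)
D^3[M](t) = (27*t^3*e^(5*t) + 8*t^3 - 27*t^2*e^(5*t) + 12*t^2 + 18*t*e^(5*t) + 12*t - 6*e^(5*t) + 6)*e^(-2*t)/(5*t^4)

E[X^3] = D^3[M](0) = 13/4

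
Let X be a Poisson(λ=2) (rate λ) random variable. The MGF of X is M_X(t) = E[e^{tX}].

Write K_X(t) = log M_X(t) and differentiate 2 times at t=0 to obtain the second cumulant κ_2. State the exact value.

M_X(t) = e^(2*e^(t) - 2)
K_X(t) = log M_X(t) = 2*e^(t) - 2
K′(t) = 2*e^(t)
K′′(t) = 2*e^(t)

κ_2 = K′′(0) = 2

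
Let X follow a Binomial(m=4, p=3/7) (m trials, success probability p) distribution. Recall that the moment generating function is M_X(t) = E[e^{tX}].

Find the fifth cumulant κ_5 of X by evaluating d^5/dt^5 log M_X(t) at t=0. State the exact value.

κ_5 = D^5[K](0) = -4560/16807

M_X(t) = (3*e^(t)/7 + 4/7)^4
K_X(t) = log M_X(t) = 4*log(3*e^(t)/7 + 4/7)
D^5[K](t) = (-1296*e^(4*t) + 19008*e^(3*t) - 25344*e^(2*t) + 3072*e^(t))/(243*e^(5*t) + 1620*e^(4*t) + 4320*e^(3*t) + 5760*e^(2*t) + 3840*e^(t) + 1024)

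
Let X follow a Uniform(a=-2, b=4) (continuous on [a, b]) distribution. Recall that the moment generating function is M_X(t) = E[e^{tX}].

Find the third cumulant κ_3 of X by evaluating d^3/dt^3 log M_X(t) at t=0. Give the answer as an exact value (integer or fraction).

κ_3 = d^3K/dt^3 |_{t=0} = 0

M_X(t) = (e^(4*t) - e^(-2*t))/(6*t)
K_X(t) = log M_X(t) = -log(t) + log(e^(4*t) - e^(-2*t)) - log(6)
dK/dt = (4*t*e^(6*t) + 2*t - e^(6*t) + 1)/(t*e^(6*t) - t)
d^2K/dt^2 = (-36*t^2*e^(6*t) + e^(12*t) - 2*e^(6*t) + 1)/(t^2*e^(12*t) - 2*t^2*e^(6*t) + t^2)
d^3K/dt^3 = (216*t^3*e^(12*t) + 216*t^3*e^(6*t) - 2*e^(18*t) + 6*e^(12*t) - 6*e^(6*t) + 2)/(t^3*e^(18*t) - 3*t^3*e^(12*t) + 3*t^3*e^(6*t) - t^3)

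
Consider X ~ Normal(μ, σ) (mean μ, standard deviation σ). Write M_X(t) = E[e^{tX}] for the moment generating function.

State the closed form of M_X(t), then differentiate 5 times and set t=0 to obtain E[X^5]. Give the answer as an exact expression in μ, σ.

M_X(t) = e^(μ*t + σ^2*t^2/2)
M′(t) = μ*e^(μ*t)*e^(σ^2*t^2/2) + σ^2*t*e^(μ*t)*e^(σ^2*t^2/2)
M′′(t) = μ^2*e^(μ*t)*e^(σ^2*t^2/2) + 2*μ*σ^2*t*e^(μ*t)*e^(σ^2*t^2/2) + σ^4*t^2*e^(μ*t)*e^(σ^2*t^2/2) + σ^2*e^(μ*t)*e^(σ^2*t^2/2)

E[X^5] = M′′′′′(0) = μ*(μ^4 + 10*μ^2*σ^2 + 15*σ^4)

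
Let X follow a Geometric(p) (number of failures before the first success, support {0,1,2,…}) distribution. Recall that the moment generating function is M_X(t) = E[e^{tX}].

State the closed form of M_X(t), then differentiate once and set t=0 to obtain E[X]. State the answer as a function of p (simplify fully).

M_X(t) = p/(-(1 - p)*e^(t) + 1)
dM/dt = (-p^2*e^(t) + p*e^(t))/(p^2*e^(2*t) - 2*p*e^(2*t) + 2*p*e^(t) + e^(2*t) - 2*e^(t) + 1)

E[X] = dM/dt |_{t=0} = (1 - p)/p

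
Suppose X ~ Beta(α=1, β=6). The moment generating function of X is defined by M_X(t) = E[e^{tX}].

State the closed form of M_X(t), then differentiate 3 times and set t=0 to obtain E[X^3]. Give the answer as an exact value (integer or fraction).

E[X^3] = M′′′(0) = 1/84

M_X(t) = ₁F₁(1; 7; t)
M′(t) = ₁F₁(2; 8; t)/7
M′′(t) = ₁F₁(3; 9; t)/28
M′′′(t) = ₁F₁(4; 10; t)/84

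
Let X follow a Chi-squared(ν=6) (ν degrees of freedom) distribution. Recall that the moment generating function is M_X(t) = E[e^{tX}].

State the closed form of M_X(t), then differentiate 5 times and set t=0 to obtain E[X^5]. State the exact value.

M_X(t) = (1 - 2*t)^(-3)
D^5[M](t) = 80640/(256*t^8 - 1024*t^7 + 1792*t^6 - 1792*t^5 + 1120*t^4 - 448*t^3 + 112*t^2 - 16*t + 1)

E[X^5] = D^5[M](0) = 80640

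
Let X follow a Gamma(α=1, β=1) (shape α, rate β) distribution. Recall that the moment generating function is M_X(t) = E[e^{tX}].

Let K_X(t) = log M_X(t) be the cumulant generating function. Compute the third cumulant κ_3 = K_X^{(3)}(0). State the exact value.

M_X(t) = 1/(1 - t)
K_X(t) = log M_X(t) = -log(1 - t)
dK/dt = -1/(t - 1)
d^2K/dt^2 = 1/(t^2 - 2*t + 1)
d^3K/dt^3 = -2/(t^3 - 3*t^2 + 3*t - 1)

κ_3 = d^3K/dt^3 |_{t=0} = 2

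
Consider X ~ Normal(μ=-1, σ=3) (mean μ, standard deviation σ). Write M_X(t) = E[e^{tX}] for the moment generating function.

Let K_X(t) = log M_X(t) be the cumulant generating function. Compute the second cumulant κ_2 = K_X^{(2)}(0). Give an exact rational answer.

M_X(t) = e^(9*t^2/2 - t)
K_X(t) = log M_X(t) = 9*t^2/2 - t
K′(t) = 9*t - 1
K′′(t) = 9

κ_2 = K′′(0) = 9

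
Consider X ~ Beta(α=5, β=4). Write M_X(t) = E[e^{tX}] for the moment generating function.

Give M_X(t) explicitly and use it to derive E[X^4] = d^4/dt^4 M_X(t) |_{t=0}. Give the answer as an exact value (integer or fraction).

M_X(t) = ₁F₁(5; 9; t)
M′(t) = 5*₁F₁(6; 10; t)/9
M′′(t) = ₁F₁(7; 11; t)/3
M′′′(t) = 7*₁F₁(8; 12; t)/33
M′′′′(t) = 14*₁F₁(9; 13; t)/99

E[X^4] = M′′′′(0) = 14/99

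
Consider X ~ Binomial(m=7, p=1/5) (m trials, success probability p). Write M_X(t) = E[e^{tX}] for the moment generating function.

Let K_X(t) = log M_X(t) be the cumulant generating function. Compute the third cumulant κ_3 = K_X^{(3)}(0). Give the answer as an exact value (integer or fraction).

κ_3 = d^3K/dt^3 |_{t=0} = 84/125

M_X(t) = (e^(t)/5 + 4/5)^7
K_X(t) = log M_X(t) = 7*log(e^(t)/5 + 4/5)
dK/dt = 7*e^(t)/(e^(t) + 4)
d^2K/dt^2 = 28*e^(t)/(e^(2*t) + 8*e^(t) + 16)
d^3K/dt^3 = (-28*e^(2*t) + 112*e^(t))/(e^(3*t) + 12*e^(2*t) + 48*e^(t) + 64)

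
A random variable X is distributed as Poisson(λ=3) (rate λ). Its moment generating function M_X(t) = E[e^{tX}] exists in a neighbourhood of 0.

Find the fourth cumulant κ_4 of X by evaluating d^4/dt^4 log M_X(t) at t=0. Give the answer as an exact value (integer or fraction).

κ_4 = K^(4)(0) = 3

M_X(t) = e^(3*e^(t) - 3)
K_X(t) = log M_X(t) = 3*e^(t) - 3
K^(4)(t) = 3*e^(t)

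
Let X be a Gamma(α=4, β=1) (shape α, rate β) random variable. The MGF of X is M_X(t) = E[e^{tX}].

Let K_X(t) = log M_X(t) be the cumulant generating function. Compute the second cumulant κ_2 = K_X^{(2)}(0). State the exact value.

κ_2 = K^(2)(0) = 4

M_X(t) = (1 - t)^(-4)
K_X(t) = log M_X(t) = -4*log(1 - t)
K^(2)(t) = 4/(t^2 - 2*t + 1)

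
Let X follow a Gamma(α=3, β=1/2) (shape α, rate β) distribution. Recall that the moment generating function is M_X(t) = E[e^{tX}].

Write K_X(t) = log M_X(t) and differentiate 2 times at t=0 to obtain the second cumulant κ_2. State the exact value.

κ_2 = d^2K/dt^2 |_{t=0} = 12

M_X(t) = 1/(8*(1/2 - t)^3)
K_X(t) = log M_X(t) = -3*log(1/2 - t) - 3*log(2)
dK/dt = -6/(2*t - 1)
d^2K/dt^2 = 12/(4*t^2 - 4*t + 1)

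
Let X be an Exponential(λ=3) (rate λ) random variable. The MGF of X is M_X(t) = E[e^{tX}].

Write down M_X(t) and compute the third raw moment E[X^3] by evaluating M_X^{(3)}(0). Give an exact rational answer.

M_X(t) = 3/(3 - t)
M′(t) = 3/(t^2 - 6*t + 9)
M′′(t) = -6/(t^3 - 9*t^2 + 27*t - 27)
M′′′(t) = 18/(t^4 - 12*t^3 + 54*t^2 - 108*t + 81)

E[X^3] = M′′′(0) = 2/9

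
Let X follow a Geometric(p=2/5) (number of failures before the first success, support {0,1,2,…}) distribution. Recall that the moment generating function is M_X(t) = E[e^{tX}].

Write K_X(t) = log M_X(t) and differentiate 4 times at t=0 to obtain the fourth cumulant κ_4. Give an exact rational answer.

M_X(t) = 2/(5*(1 - 3*e^(t)/5))
K_X(t) = log M_X(t) = -log(1 - 3*e^(t)/5) - log(5) + log(2)
dK/dt = -3*e^(t)/(3*e^(t) - 5)
d^2K/dt^2 = 15*e^(t)/(9*e^(2*t) - 30*e^(t) + 25)
d^3K/dt^3 = (-45*e^(2*t) - 75*e^(t))/(27*e^(3*t) - 135*e^(2*t) + 225*e^(t) - 125)
d^4K/dt^4 = (135*e^(3*t) + 900*e^(2*t) + 375*e^(t))/(81*e^(4*t) - 540*e^(3*t) + 1350*e^(2*t) - 1500*e^(t) + 625)

κ_4 = d^4K/dt^4 |_{t=0} = 705/8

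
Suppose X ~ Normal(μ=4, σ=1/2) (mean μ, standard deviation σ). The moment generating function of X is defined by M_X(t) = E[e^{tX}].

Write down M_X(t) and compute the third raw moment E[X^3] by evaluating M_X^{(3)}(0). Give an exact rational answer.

E[X^3] = M^(3)(0) = 67

M_X(t) = e^(t^2/8 + 4*t)
M^(3)(t) = t^3*e^(4*t)*e^(t^2/8)/64 + 3*t^2*e^(4*t)*e^(t^2/8)/4 + 195*t*e^(4*t)*e^(t^2/8)/16 + 67*e^(4*t)*e^(t^2/8)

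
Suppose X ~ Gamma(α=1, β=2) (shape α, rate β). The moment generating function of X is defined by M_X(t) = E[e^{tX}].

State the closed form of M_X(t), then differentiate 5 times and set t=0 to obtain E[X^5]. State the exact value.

M_X(t) = 2/(2 - t)
dM/dt = 2/(t^2 - 4*t + 4)
d^2M/dt^2 = -4/(t^3 - 6*t^2 + 12*t - 8)
d^3M/dt^3 = 12/(t^4 - 8*t^3 + 24*t^2 - 32*t + 16)
d^4M/dt^4 = -48/(t^5 - 10*t^4 + 40*t^3 - 80*t^2 + 80*t - 32)
d^5M/dt^5 = 240/(t^6 - 12*t^5 + 60*t^4 - 160*t^3 + 240*t^2 - 192*t + 64)

E[X^5] = d^5M/dt^5 |_{t=0} = 15/4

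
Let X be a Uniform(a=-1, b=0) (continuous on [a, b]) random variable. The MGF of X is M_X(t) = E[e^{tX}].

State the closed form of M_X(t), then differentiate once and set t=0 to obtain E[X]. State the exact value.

M_X(t) = (1 - e^(-t))/t
M^(1)(t) = (t - e^(t) + 1)*e^(-t)/t^2

E[X] = M^(1)(0) = -1/2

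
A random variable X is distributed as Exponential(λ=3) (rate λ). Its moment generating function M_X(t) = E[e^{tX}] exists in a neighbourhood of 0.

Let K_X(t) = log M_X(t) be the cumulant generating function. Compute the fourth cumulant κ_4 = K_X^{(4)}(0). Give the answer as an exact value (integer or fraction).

κ_4 = d^4K/dt^4 |_{t=0} = 2/27

M_X(t) = 3/(3 - t)
K_X(t) = log M_X(t) = -log(3 - t) + log(3)
dK/dt = -1/(t - 3)
d^2K/dt^2 = 1/(t^2 - 6*t + 9)
d^3K/dt^3 = -2/(t^3 - 9*t^2 + 27*t - 27)
d^4K/dt^4 = 6/(t^4 - 12*t^3 + 54*t^2 - 108*t + 81)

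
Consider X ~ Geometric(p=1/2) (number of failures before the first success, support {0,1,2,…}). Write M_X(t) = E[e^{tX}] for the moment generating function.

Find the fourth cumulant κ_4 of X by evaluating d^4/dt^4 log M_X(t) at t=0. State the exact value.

M_X(t) = 1/(2*(1 - e^(t)/2))
K_X(t) = log M_X(t) = -log(1 - e^(t)/2) - log(2)
K^(4)(t) = (2*e^(3*t) + 16*e^(2*t) + 8*e^(t))/(e^(4*t) - 8*e^(3*t) + 24*e^(2*t) - 32*e^(t) + 16)

κ_4 = K^(4)(0) = 26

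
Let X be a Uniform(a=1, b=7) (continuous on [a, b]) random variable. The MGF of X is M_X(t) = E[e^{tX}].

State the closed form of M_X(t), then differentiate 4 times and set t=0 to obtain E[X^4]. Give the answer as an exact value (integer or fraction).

E[X^4] = M^(4)(0) = 2801/5

M_X(t) = (e^(7*t) - e^(t))/(6*t)
M^(4)(t) = (2401*t^4*e^(7*t) - t^4*e^(t) - 1372*t^3*e^(7*t) + 4*t^3*e^(t) + 588*t^2*e^(7*t) - 12*t^2*e^(t) - 168*t*e^(7*t) + 24*t*e^(t) + 24*e^(7*t) - 24*e^(t))/(6*t^5)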